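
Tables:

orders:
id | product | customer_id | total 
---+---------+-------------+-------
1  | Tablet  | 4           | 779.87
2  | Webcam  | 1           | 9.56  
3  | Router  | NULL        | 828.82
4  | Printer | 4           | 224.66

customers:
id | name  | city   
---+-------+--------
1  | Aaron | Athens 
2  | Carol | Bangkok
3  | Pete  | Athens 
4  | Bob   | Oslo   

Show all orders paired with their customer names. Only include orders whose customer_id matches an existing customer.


INNER JOIN keeps only orders rows whose customer_id matches an id in customers. Walk through each order:
  - order 1 (Tablet): customer_id=4 -> matches Bob
  - order 2 (Webcam): customer_id=1 -> matches Aaron
  - order 3 (Router): customer_id=NULL, no match -> dropped
  - order 4 (Printer): customer_id=4 -> matches Bob
So 1 of 4 rows is dropped.

SQL:
SELECT a.product, b.name AS customer
FROM orders a
INNER JOIN customers b ON a.customer_id = b.id

Result:
product | customer
--------+---------
Tablet  | Bob     
Webcam  | Aaron   
Printer | Bob     


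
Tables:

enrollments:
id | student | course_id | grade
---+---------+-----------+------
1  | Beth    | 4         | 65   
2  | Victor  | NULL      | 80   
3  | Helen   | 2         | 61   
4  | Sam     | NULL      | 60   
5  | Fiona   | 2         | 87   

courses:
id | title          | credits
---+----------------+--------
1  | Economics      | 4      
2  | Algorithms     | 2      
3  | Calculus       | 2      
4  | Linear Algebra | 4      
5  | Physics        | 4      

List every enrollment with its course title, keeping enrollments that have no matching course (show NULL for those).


LEFT JOIN keeps every row from enrollments (the left table); where course_id has no match in courses, the course columns become NULL. Walk through each enrollment:
  - enrollment 1 (Beth): course_id=4 -> matches Linear Algebra
  - enrollment 2 (Victor): course_id=NULL, no match -> kept with NULL
  - enrollment 3 (Helen): course_id=2 -> matches Algorithms
  - enrollment 4 (Sam): course_id=NULL, no match -> kept with NULL
  - enrollment 5 (Fiona): course_id=2 -> matches Algorithms
All 5 rows appear; 2 have NULL course.

SQL:
SELECT a.student, b.title AS course
FROM enrollments a
LEFT JOIN courses b ON a.course_id = b.id

Result:
student | course        
--------+---------------
Beth    | Linear Algebra
Victor  | NULL          
Helen   | Algorithms    
Sam     | NULL          
Fiona   | Algorithms    


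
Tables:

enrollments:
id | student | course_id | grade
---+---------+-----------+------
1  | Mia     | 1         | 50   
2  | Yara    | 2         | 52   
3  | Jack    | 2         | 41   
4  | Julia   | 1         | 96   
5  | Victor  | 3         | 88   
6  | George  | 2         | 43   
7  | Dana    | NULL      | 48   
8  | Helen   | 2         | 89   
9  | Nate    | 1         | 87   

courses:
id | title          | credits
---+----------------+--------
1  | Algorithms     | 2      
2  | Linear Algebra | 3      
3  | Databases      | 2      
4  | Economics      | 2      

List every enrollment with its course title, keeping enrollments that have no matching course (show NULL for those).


LEFT JOIN keeps every row from enrollments (the left table); where course_id has no match in courses, the course columns become NULL. Walk through each enrollment:
  - enrollment 1 (Mia): course_id=1 -> matches Algorithms
  - enrollment 2 (Yara): course_id=2 -> matches Linear Algebra
  - enrollment 3 (Jack): course_id=2 -> matches Linear Algebra
  - enrollment 4 (Julia): course_id=1 -> matches Algorithms
  - enrollment 5 (Victor): course_id=3 -> matches Databases
  - enrollment 6 (George): course_id=2 -> matches Linear Algebra
  - enrollment 7 (Dana): course_id=NULL, no match -> kept with NULL
  - enrollment 8 (Helen): course_id=2 -> matches Linear Algebra
  - enrollment 9 (Nate): course_id=1 -> matches Algorithms
All 9 rows appear; 1 has NULL course.

SQL:
SELECT a.student, b.title AS course
FROM enrollments a
LEFT JOIN courses b ON a.course_id = b.id

Result:
student | course        
--------+---------------
Mia     | Algorithms    
Yara    | Linear Algebra
Jack    | Linear Algebra
Julia   | Algorithms    
Victor  | Databases     
George  | Linear Algebra
Dana    | NULL          
Helen   | Linear Algebra
Nate    | Algorithms    


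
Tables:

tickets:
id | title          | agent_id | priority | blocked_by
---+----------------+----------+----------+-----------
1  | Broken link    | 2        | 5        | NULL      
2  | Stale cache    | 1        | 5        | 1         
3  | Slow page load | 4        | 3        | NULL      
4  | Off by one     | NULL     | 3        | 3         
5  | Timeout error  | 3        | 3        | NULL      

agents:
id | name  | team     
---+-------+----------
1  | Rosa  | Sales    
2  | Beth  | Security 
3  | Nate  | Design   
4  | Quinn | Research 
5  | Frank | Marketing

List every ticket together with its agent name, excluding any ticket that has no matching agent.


INNER JOIN keeps only tickets rows whose agent_id matches an id in agents. Walk through each ticket:
  - ticket 1 (Broken link): agent_id=2 -> matches Beth
  - ticket 2 (Stale cache): agent_id=1 -> matches Rosa
  - ticket 3 (Slow page load): agent_id=4 -> matches Quinn
  - ticket 4 (Off by one): agent_id=NULL, no match -> dropped
  - ticket 5 (Timeout error): agent_id=3 -> matches Nate
So 1 of 5 rows is dropped.

SQL:
SELECT a.title, b.name AS agent
FROM tickets a
INNER JOIN agents b ON a.agent_id = b.id

Result:
title          | agent
---------------+------
Broken link    | Beth 
Stale cache    | Rosa 
Slow page load | Quinn
Timeout error  | Nate 


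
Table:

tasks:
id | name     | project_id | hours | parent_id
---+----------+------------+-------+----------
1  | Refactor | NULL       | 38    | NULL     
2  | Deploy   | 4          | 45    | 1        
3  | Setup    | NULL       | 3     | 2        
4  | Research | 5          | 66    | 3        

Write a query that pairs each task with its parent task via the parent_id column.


This is a self-join: tasks is joined to a second copy of itself, matching each row's parent_id to another row's id. Use LEFT JOIN so rows with parent_id=NULL are kept.
  - task 1 (Refactor): parent_id=NULL -> NULL
  - task 2 (Deploy): parent_id=1 -> Refactor
  - task 3 (Setup): parent_id=2 -> Deploy
  - task 4 (Research): parent_id=3 -> Setup

SQL:
SELECT a.name AS item, b.name AS parent
FROM tasks a
LEFT JOIN tasks b ON a.parent_id = b.id

Result:
item     | parent  
---------+---------
Refactor | NULL    
Deploy   | Refactor
Setup    | Deploy  
Research | Setup   


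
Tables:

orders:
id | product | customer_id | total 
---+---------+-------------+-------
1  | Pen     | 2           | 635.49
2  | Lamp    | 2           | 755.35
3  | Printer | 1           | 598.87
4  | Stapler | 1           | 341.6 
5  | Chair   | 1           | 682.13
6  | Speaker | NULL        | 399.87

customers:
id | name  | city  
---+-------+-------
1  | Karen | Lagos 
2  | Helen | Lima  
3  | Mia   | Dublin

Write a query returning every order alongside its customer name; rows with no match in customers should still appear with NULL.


LEFT JOIN keeps every row from orders (the left table); where customer_id has no match in customers, the customer columns become NULL. Walk through each order:
  - order 1 (Pen): customer_id=2 -> matches Helen
  - order 2 (Lamp): customer_id=2 -> matches Helen
  - order 3 (Printer): customer_id=1 -> matches Karen
  - order 4 (Stapler): customer_id=1 -> matches Karen
  - order 5 (Chair): customer_id=1 -> matches Karen
  - order 6 (Speaker): customer_id=NULL, no match -> kept with NULL
All 6 rows appear; 1 has NULL customer.

SQL:
SELECT a.product, b.name AS customer
FROM orders a
LEFT JOIN customers b ON a.customer_id = b.id

Result:
product | customer
--------+---------
Pen     | Helen   
Lamp    | Helen   
Printer | Karen   
Stapler | Karen   
Chair   | Karen   
Speaker | NULL    


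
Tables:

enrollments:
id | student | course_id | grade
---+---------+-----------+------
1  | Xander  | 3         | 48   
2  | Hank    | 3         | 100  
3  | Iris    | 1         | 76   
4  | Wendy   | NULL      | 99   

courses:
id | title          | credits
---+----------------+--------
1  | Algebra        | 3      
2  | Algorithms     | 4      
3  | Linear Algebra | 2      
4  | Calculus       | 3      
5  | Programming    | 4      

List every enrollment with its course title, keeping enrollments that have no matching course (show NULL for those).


LEFT JOIN keeps every row from enrollments (the left table); where course_id has no match in courses, the course columns become NULL. Walk through each enrollment:
  - enrollment 1 (Xander): course_id=3 -> matches Linear Algebra
  - enrollment 2 (Hank): course_id=3 -> matches Linear Algebra
  - enrollment 3 (Iris): course_id=1 -> matches Algebra
  - enrollment 4 (Wendy): course_id=NULL, no match -> kept with NULL
All 4 rows appear; 1 has NULL course.

SQL:
SELECT a.student, b.title AS course
FROM enrollments a
LEFT JOIN courses b ON a.course_id = b.id

Result:
student | course        
--------+---------------
Xander  | Linear Algebra
Hank    | Linear Algebra
Iris    | Algebra       
Wendy   | NULL          


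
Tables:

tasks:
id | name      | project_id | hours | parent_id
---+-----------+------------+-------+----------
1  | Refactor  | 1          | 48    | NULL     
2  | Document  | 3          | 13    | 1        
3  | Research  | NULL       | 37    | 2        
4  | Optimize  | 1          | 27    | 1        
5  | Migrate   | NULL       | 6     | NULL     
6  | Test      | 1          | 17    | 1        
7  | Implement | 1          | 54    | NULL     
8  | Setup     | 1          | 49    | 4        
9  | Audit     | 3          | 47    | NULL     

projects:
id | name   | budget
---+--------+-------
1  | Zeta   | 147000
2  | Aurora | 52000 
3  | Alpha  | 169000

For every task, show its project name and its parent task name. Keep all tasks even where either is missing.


Two LEFT JOINs from the same base table tasks: one to projects via project_id, one to tasks itself via parent_id. Both are LEFT so every task is preserved.
Match against projects:
  - task 1 (Refactor): project_id=1 -> matches Zeta
  - task 2 (Document): project_id=3 -> matches Alpha
  - task 3 (Research): project_id=NULL, no match -> kept with NULL
  - task 4 (Optimize): project_id=1 -> matches Zeta
  - task 5 (Migrate): project_id=NULL, no match -> kept with NULL
  - task 6 (Test): project_id=1 -> matches Zeta
  - task 7 (Implement): project_id=1 -> matches Zeta
  - task 8 (Setup): project_id=1 -> matches Zeta
  - task 9 (Audit): project_id=3 -> matches Alpha
Match against tasks (self):
  - task 1 (Refactor): parent_id=NULL -> NULL
  - task 2 (Document): parent_id=1 -> Refactor
  - task 3 (Research): parent_id=2 -> Document
  - task 4 (Optimize): parent_id=1 -> Refactor
  - task 5 (Migrate): parent_id=NULL -> NULL
  - task 6 (Test): parent_id=1 -> Refactor
  - task 7 (Implement): parent_id=NULL -> NULL
  - task 8 (Setup): parent_id=4 -> Optimize
  - task 9 (Audit): parent_id=NULL -> NULL

SQL:
SELECT a.name, b.name AS project, c.name AS parent
FROM tasks a
LEFT JOIN projects b ON a.project_id = b.id
LEFT JOIN tasks c ON a.parent_id = c.id

Result:
name      | project | parent  
----------+---------+---------
Refactor  | Zeta    | NULL    
Document  | Alpha   | Refactor
Research  | NULL    | Document
Optimize  | Zeta    | Refactor
Migrate   | NULL    | NULL    
Test      | Zeta    | Refactor
Implement | Zeta    | NULL    
Setup     | Zeta    | Optimize
Audit     | Alpha   | NULL    


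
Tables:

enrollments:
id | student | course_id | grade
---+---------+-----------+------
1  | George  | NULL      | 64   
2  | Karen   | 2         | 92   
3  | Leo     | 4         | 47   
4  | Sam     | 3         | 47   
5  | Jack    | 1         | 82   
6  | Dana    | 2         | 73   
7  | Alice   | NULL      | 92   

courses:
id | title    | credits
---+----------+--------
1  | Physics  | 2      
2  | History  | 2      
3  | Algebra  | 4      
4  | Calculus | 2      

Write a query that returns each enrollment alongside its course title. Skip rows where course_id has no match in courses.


INNER JOIN keeps only enrollments rows whose course_id matches an id in courses. Walk through each enrollment:
  - enrollment 1 (George): course_id=NULL, no match -> dropped
  - enrollment 2 (Karen): course_id=2 -> matches History
  - enrollment 3 (Leo): course_id=4 -> matches Calculus
  - enrollment 4 (Sam): course_id=3 -> matches Algebra
  - enrollment 5 (Jack): course_id=1 -> matches Physics
  - enrollment 6 (Dana): course_id=2 -> matches History
  - enrollment 7 (Alice): course_id=NULL, no match -> dropped
So 2 of 7 rows are dropped.

SQL:
SELECT a.student, b.title AS course
FROM enrollments a
INNER JOIN courses b ON a.course_id = b.id

Result:
student | course  
--------+---------
Karen   | History 
Leo     | Calculus
Sam     | Algebra 
Jack    | Physics 
Dana    | History 


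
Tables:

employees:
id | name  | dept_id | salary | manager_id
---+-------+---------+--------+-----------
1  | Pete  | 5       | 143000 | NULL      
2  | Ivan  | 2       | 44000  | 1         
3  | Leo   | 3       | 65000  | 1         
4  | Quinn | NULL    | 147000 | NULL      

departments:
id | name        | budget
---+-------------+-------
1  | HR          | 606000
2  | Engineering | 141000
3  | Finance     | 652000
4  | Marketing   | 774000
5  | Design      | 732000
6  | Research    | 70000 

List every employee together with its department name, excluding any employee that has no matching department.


INNER JOIN keeps only employees rows whose dept_id matches an id in departments. Walk through each employee:
  - employee 1 (Pete): dept_id=5 -> matches Design
  - employee 2 (Ivan): dept_id=2 -> matches Engineering
  - employee 3 (Leo): dept_id=3 -> matches Finance
  - employee 4 (Quinn): dept_id=NULL, no match -> dropped
So 1 of 4 rows is dropped.

SQL:
SELECT a.name, b.name AS department
FROM employees a
INNER JOIN departments b ON a.dept_id = b.id

Result:
name | department 
-----+------------
Pete | Design     
Ivan | Engineering
Leo  | Finance    


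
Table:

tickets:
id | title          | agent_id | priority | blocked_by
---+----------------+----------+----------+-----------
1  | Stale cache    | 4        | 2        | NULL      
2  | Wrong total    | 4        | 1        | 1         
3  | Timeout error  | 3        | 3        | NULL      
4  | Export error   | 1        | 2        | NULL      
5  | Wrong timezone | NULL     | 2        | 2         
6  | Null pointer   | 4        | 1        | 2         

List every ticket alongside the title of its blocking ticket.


This is a self-join: tickets is joined to a second copy of itself, matching each row's blocked_by to another row's id. Use LEFT JOIN so rows with blocked_by=NULL are kept.
  - ticket 1 (Stale cache): blocked_by=NULL -> NULL
  - ticket 2 (Wrong total): blocked_by=1 -> Stale cache
  - ticket 3 (Timeout error): blocked_by=NULL -> NULL
  - ticket 4 (Export error): blocked_by=NULL -> NULL
  - ticket 5 (Wrong timezone): blocked_by=2 -> Wrong total
  - ticket 6 (Null pointer): blocked_by=2 -> Wrong total

SQL:
SELECT a.title AS item, b.title AS blocked_by
FROM tickets a
LEFT JOIN tickets b ON a.blocked_by = b.id

Result:
item           | blocked_by 
---------------+------------
Stale cache    | NULL       
Wrong total    | Stale cache
Timeout error  | NULL       
Export error   | NULL       
Wrong timezone | Wrong total
Null pointer   | Wrong total


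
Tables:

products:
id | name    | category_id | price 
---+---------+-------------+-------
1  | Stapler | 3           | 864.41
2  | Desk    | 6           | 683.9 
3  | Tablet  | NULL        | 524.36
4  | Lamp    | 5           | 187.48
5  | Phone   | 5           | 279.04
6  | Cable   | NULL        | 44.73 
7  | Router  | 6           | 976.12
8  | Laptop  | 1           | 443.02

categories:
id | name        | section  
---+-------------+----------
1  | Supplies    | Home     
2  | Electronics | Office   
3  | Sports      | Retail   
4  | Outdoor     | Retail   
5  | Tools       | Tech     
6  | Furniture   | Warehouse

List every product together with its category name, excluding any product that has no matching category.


INNER JOIN keeps only products rows whose category_id matches an id in categories. Walk through each product:
  - product 1 (Stapler): category_id=3 -> matches Sports
  - product 2 (Desk): category_id=6 -> matches Furniture
  - product 3 (Tablet): category_id=NULL, no match -> dropped
  - product 4 (Lamp): category_id=5 -> matches Tools
  - product 5 (Phone): category_id=5 -> matches Tools
  - product 6 (Cable): category_id=NULL, no match -> dropped
  - product 7 (Router): category_id=6 -> matches Furniture
  - product 8 (Laptop): category_id=1 -> matches Supplies
So 2 of 8 rows are dropped.

SQL:
SELECT a.name, b.name AS category
FROM products a
INNER JOIN categories b ON a.category_id = b.id

Result:
name    | category 
--------+----------
Stapler | Sports   
Desk    | Furniture
Lamp    | Tools    
Phone   | Tools    
Router  | Furniture
Laptop  | Supplies 


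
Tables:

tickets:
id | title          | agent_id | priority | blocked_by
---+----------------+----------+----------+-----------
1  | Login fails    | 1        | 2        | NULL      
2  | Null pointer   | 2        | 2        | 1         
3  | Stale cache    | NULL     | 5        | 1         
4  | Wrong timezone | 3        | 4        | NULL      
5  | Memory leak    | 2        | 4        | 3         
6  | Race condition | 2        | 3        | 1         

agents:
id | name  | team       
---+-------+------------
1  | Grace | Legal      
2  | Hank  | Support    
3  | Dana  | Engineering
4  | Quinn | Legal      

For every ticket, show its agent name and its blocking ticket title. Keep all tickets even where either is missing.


Two LEFT JOINs from the same base table tickets: one to agents via agent_id, one to tickets itself via blocked_by. Both are LEFT so every ticket is preserved.
Match against agents:
  - ticket 1 (Login fails): agent_id=1 -> matches Grace
  - ticket 2 (Null pointer): agent_id=2 -> matches Hank
  - ticket 3 (Stale cache): agent_id=NULL, no match -> kept with NULL
  - ticket 4 (Wrong timezone): agent_id=3 -> matches Dana
  - ticket 5 (Memory leak): agent_id=2 -> matches Hank
  - ticket 6 (Race condition): agent_id=2 -> matches Hank
Match against tickets (self):
  - ticket 1 (Login fails): blocked_by=NULL -> NULL
  - ticket 2 (Null pointer): blocked_by=1 -> Login fails
  - ticket 3 (Stale cache): blocked_by=1 -> Login fails
  - ticket 4 (Wrong timezone): blocked_by=NULL -> NULL
  - ticket 5 (Memory leak): blocked_by=3 -> Stale cache
  - ticket 6 (Race condition): blocked_by=1 -> Login fails

SQL:
SELECT a.title, b.name AS agent, c.title AS blocked_by
FROM tickets a
LEFT JOIN agents b ON a.agent_id = b.id
LEFT JOIN tickets c ON a.blocked_by = c.id

Result:
title          | agent | blocked_by 
---------------+-------+------------
Login fails    | Grace | NULL       
Null pointer   | Hank  | Login fails
Stale cache    | NULL  | Login fails
Wrong timezone | Dana  | NULL       
Memory leak    | Hank  | Stale cache
Race condition | Hank  | Login fails


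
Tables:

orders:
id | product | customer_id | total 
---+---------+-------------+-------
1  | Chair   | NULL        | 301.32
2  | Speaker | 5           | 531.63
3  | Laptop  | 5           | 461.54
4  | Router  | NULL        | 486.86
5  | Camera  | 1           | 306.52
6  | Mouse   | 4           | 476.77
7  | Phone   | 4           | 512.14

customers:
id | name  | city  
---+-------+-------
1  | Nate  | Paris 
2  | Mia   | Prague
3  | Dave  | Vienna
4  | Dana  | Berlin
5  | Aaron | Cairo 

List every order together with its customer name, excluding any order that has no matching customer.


INNER JOIN keeps only orders rows whose customer_id matches an id in customers. Walk through each order:
  - order 1 (Chair): customer_id=NULL, no match -> dropped
  - order 2 (Speaker): customer_id=5 -> matches Aaron
  - order 3 (Laptop): customer_id=5 -> matches Aaron
  - order 4 (Router): customer_id=NULL, no match -> dropped
  - order 5 (Camera): customer_id=1 -> matches Nate
  - order 6 (Mouse): customer_id=4 -> matches Dana
  - order 7 (Phone): customer_id=4 -> matches Dana
So 2 of 7 rows are dropped.

SQL:
SELECT a.product, b.name AS customer
FROM orders a
INNER JOIN customers b ON a.customer_id = b.id

Result:
product | customer
--------+---------
Speaker | Aaron   
Laptop  | Aaron   
Camera  | Nate    
Mouse   | Dana    
Phone   | Dana    


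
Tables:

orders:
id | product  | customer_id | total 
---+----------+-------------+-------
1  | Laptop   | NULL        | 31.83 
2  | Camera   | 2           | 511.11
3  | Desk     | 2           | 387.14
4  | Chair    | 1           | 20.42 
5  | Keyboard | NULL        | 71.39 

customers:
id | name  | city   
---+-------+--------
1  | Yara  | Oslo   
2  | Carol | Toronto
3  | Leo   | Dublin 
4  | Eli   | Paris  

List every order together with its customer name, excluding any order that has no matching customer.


INNER JOIN keeps only orders rows whose customer_id matches an id in customers. Walk through each order:
  - order 1 (Laptop): customer_id=NULL, no match -> dropped
  - order 2 (Camera): customer_id=2 -> matches Carol
  - order 3 (Desk): customer_id=2 -> matches Carol
  - order 4 (Chair): customer_id=1 -> matches Yara
  - order 5 (Keyboard): customer_id=NULL, no match -> dropped
So 2 of 5 rows are dropped.

SQL:
SELECT a.product, b.name AS customer
FROM orders a
INNER JOIN customers b ON a.customer_id = b.id

Result:
product | customer
--------+---------
Camera  | Carol   
Desk    | Carol   
Chair   | Yara    


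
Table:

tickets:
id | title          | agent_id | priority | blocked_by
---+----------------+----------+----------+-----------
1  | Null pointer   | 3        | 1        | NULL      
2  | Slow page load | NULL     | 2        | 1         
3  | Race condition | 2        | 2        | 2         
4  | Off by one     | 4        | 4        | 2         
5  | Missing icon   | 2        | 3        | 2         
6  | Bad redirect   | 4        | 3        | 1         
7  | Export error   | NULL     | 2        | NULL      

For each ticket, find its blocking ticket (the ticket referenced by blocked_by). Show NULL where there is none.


This is a self-join: tickets is joined to a second copy of itself, matching each row's blocked_by to another row's id. Use LEFT JOIN so rows with blocked_by=NULL are kept.
  - ticket 1 (Null pointer): blocked_by=NULL -> NULL
  - ticket 2 (Slow page load): blocked_by=1 -> Null pointer
  - ticket 3 (Race condition): blocked_by=2 -> Slow page load
  - ticket 4 (Off by one): blocked_by=2 -> Slow page load
  - ticket 5 (Missing icon): blocked_by=2 -> Slow page load
  - ticket 6 (Bad redirect): blocked_by=1 -> Null pointer
  - ticket 7 (Export error): blocked_by=NULL -> NULL

SQL:
SELECT a.title AS item, b.title AS blocked_by
FROM tickets a
LEFT JOIN tickets b ON a.blocked_by = b.id

Result:
item           | blocked_by    
---------------+---------------
Null pointer   | NULL          
Slow page load | Null pointer  
Race condition | Slow page load
Off by one     | Slow page load
Missing icon   | Slow page load
Bad redirect   | Null pointer  
Export error   | NULL          


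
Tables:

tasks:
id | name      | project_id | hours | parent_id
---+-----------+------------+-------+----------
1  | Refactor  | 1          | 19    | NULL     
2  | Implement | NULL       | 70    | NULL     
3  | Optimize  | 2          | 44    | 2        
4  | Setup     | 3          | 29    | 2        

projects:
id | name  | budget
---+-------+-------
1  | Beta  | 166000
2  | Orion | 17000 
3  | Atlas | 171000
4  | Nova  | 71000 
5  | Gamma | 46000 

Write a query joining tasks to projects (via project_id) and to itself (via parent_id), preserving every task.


Two LEFT JOINs from the same base table tasks: one to projects via project_id, one to tasks itself via parent_id. Both are LEFT so every task is preserved.
Match against projects:
  - task 1 (Refactor): project_id=1 -> matches Beta
  - task 2 (Implement): project_id=NULL, no match -> kept with NULL
  - task 3 (Optimize): project_id=2 -> matches Orion
  - task 4 (Setup): project_id=3 -> matches Atlas
Match against tasks (self):
  - task 1 (Refactor): parent_id=NULL -> NULL
  - task 2 (Implement): parent_id=NULL -> NULL
  - task 3 (Optimize): parent_id=2 -> Implement
  - task 4 (Setup): parent_id=2 -> Implement

SQL:
SELECT a.name, b.name AS project, c.name AS parent
FROM tasks a
LEFT JOIN projects b ON a.project_id = b.id
LEFT JOIN tasks c ON a.parent_id = c.id

Result:
name      | project | parent   
----------+---------+----------
Refactor  | Beta    | NULL     
Implement | NULL    | NULL     
Optimize  | Orion   | Implement
Setup     | Atlas   | Implement


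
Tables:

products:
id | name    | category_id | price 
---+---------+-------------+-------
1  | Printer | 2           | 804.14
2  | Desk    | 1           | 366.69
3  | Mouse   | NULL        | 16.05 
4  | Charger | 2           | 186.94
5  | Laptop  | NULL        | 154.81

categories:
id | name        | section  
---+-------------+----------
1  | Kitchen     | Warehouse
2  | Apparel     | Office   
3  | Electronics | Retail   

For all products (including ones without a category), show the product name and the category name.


LEFT JOIN keeps every row from products (the left table); where category_id has no match in categories, the category columns become NULL. Walk through each product:
  - product 1 (Printer): category_id=2 -> matches Apparel
  - product 2 (Desk): category_id=1 -> matches Kitchen
  - product 3 (Mouse): category_id=NULL, no match -> kept with NULL
  - product 4 (Charger): category_id=2 -> matches Apparel
  - product 5 (Laptop): category_id=NULL, no match -> kept with NULL
All 5 rows appear; 2 have NULL category.

SQL:
SELECT a.name, b.name AS category
FROM products a
LEFT JOIN categories b ON a.category_id = b.id

Result:
name    | category
--------+---------
Printer | Apparel 
Desk    | Kitchen 
Mouse   | NULL    
Charger | Apparel 
Laptop  | NULL    


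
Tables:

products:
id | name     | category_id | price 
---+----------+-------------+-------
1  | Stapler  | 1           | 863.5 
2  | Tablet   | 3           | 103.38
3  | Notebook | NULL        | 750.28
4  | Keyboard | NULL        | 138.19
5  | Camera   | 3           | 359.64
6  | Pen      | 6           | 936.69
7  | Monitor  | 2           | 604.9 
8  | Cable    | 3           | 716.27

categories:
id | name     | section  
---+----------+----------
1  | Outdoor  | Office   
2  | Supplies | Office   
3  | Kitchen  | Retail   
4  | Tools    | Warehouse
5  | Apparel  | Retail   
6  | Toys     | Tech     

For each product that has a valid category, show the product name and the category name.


INNER JOIN keeps only products rows whose category_id matches an id in categories. Walk through each product:
  - product 1 (Stapler): category_id=1 -> matches Outdoor
  - product 2 (Tablet): category_id=3 -> matches Kitchen
  - product 3 (Notebook): category_id=NULL, no match -> dropped
  - product 4 (Keyboard): category_id=NULL, no match -> dropped
  - product 5 (Camera): category_id=3 -> matches Kitchen
  - product 6 (Pen): category_id=6 -> matches Toys
  - product 7 (Monitor): category_id=2 -> matches Supplies
  - product 8 (Cable): category_id=3 -> matches Kitchen
So 2 of 8 rows are dropped.

SQL:
SELECT a.name, b.name AS category
FROM products a
INNER JOIN categories b ON a.category_id = b.id

Result:
name    | category
--------+---------
Stapler | Outdoor 
Tablet  | Kitchen 
Camera  | Kitchen 
Pen     | Toys    
Monitor | Supplies
Cable   | Kitchen 


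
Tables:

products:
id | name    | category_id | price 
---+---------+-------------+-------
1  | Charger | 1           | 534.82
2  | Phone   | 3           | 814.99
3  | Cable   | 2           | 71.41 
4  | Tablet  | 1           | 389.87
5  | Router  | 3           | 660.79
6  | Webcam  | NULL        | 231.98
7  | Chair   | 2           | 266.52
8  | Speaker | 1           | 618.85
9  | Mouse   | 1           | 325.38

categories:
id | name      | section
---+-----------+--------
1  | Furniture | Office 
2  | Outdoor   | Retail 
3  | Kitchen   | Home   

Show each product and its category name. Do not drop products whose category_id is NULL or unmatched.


LEFT JOIN keeps every row from products (the left table); where category_id has no match in categories, the category columns become NULL. Walk through each product:
  - product 1 (Charger): category_id=1 -> matches Furniture
  - product 2 (Phone): category_id=3 -> matches Kitchen
  - product 3 (Cable): category_id=2 -> matches Outdoor
  - product 4 (Tablet): category_id=1 -> matches Furniture
  - product 5 (Router): category_id=3 -> matches Kitchen
  - product 6 (Webcam): category_id=NULL, no match -> kept with NULL
  - product 7 (Chair): category_id=2 -> matches Outdoor
  - product 8 (Speaker): category_id=1 -> matches Furniture
  - product 9 (Mouse): category_id=1 -> matches Furniture
All 9 rows appear; 1 has NULL category.

SQL:
SELECT a.name, b.name AS category
FROM products a
LEFT JOIN categories b ON a.category_id = b.id

Result:
name    | category 
--------+----------
Charger | Furniture
Phone   | Kitchen  
Cable   | Outdoor  
Tablet  | Furniture
Router  | Kitchen  
Webcam  | NULL     
Chair   | Outdoor  
Speaker | Furniture
Mouse   | Furniture


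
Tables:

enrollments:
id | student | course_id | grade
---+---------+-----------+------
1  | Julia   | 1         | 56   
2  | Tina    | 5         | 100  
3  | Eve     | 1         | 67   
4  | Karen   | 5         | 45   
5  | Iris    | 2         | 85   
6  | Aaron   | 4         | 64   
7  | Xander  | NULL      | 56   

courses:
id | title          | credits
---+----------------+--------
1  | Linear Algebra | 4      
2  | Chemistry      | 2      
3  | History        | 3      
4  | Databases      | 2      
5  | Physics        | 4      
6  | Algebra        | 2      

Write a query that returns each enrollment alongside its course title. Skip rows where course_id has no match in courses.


INNER JOIN keeps only enrollments rows whose course_id matches an id in courses. Walk through each enrollment:
  - enrollment 1 (Julia): course_id=1 -> matches Linear Algebra
  - enrollment 2 (Tina): course_id=5 -> matches Physics
  - enrollment 3 (Eve): course_id=1 -> matches Linear Algebra
  - enrollment 4 (Karen): course_id=5 -> matches Physics
  - enrollment 5 (Iris): course_id=2 -> matches Chemistry
  - enrollment 6 (Aaron): course_id=4 -> matches Databases
  - enrollment 7 (Xander): course_id=NULL, no match -> dropped
So 1 of 7 rows is dropped.

SQL:
SELECT a.student, b.title AS course
FROM enrollments a
INNER JOIN courses b ON a.course_id = b.id

Result:
student | course        
--------+---------------
Julia   | Linear Algebra
Tina    | Physics       
Eve     | Linear Algebra
Karen   | Physics       
Iris    | Chemistry     
Aaron   | Databases     


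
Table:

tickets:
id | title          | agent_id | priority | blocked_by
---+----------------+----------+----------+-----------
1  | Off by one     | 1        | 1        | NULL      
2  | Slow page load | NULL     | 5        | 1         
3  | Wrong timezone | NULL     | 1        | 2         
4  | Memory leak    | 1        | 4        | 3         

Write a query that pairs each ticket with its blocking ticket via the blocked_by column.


This is a self-join: tickets is joined to a second copy of itself, matching each row's blocked_by to another row's id. Use LEFT JOIN so rows with blocked_by=NULL are kept.
  - ticket 1 (Off by one): blocked_by=NULL -> NULL
  - ticket 2 (Slow page load): blocked_by=1 -> Off by one
  - ticket 3 (Wrong timezone): blocked_by=2 -> Slow page load
  - ticket 4 (Memory leak): blocked_by=3 -> Wrong timezone

SQL:
SELECT a.title AS item, b.title AS blocked_by
FROM tickets a
LEFT JOIN tickets b ON a.blocked_by = b.id

Result:
item           | blocked_by    
---------------+---------------
Off by one     | NULL          
Slow page load | Off by one    
Wrong timezone | Slow page load
Memory leak    | Wrong timezone


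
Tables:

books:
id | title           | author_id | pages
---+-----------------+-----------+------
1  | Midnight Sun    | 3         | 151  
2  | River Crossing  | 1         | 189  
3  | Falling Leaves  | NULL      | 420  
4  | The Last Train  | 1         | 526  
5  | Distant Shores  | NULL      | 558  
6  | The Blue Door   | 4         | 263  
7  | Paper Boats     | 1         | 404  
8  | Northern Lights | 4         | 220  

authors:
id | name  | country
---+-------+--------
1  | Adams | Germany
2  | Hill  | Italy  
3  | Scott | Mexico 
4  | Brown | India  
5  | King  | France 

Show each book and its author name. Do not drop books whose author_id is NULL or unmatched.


LEFT JOIN keeps every row from books (the left table); where author_id has no match in authors, the author columns become NULL. Walk through each book:
  - book 1 (Midnight Sun): author_id=3 -> matches Scott
  - book 2 (River Crossing): author_id=1 -> matches Adams
  - book 3 (Falling Leaves): author_id=NULL, no match -> kept with NULL
  - book 4 (The Last Train): author_id=1 -> matches Adams
  - book 5 (Distant Shores): author_id=NULL, no match -> kept with NULL
  - book 6 (The Blue Door): author_id=4 -> matches Brown
  - book 7 (Paper Boats): author_id=1 -> matches Adams
  - book 8 (Northern Lights): author_id=4 -> matches Brown
All 8 rows appear; 2 have NULL author.

SQL:
SELECT a.title, b.name AS author
FROM books a
LEFT JOIN authors b ON a.author_id = b.id

Result:
title           | author
----------------+-------
Midnight Sun    | Scott 
River Crossing  | Adams 
Falling Leaves  | NULL  
The Last Train  | Adams 
Distant Shores  | NULL  
The Blue Door   | Brown 
Paper Boats     | Adams 
Northern Lights | Brown 


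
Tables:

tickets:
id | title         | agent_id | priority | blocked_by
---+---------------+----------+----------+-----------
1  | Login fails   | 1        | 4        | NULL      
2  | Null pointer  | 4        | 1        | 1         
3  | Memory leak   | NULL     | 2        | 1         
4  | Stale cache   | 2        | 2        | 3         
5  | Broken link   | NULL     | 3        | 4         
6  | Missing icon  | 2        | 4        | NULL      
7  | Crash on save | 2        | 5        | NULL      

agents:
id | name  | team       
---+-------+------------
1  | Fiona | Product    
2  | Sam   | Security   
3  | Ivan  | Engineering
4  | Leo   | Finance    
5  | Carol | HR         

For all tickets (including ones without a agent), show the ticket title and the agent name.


LEFT JOIN keeps every row from tickets (the left table); where agent_id has no match in agents, the agent columns become NULL. Walk through each ticket:
  - ticket 1 (Login fails): agent_id=1 -> matches Fiona
  - ticket 2 (Null pointer): agent_id=4 -> matches Leo
  - ticket 3 (Memory leak): agent_id=NULL, no match -> kept with NULL
  - ticket 4 (Stale cache): agent_id=2 -> matches Sam
  - ticket 5 (Broken link): agent_id=NULL, no match -> kept with NULL
  - ticket 6 (Missing icon): agent_id=2 -> matches Sam
  - ticket 7 (Crash on save): agent_id=2 -> matches Sam
All 7 rows appear; 2 have NULL agent.

SQL:
SELECT a.title, b.name AS agent
FROM tickets a
LEFT JOIN agents b ON a.agent_id = b.id

Result:
title         | agent
--------------+------
Login fails   | Fiona
Null pointer  | Leo  
Memory leak   | NULL 
Stale cache   | Sam  
Broken link   | NULL 
Missing icon  | Sam  
Crash on save | Sam  


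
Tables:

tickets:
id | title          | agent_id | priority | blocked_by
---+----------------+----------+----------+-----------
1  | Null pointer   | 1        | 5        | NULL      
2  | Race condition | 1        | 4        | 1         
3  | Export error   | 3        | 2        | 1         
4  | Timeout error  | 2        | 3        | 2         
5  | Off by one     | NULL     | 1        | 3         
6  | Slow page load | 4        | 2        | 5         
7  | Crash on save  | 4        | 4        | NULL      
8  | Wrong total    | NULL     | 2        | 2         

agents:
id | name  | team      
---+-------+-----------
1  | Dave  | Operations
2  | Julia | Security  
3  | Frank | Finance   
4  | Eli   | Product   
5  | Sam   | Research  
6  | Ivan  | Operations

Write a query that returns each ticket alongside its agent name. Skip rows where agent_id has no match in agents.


INNER JOIN keeps only tickets rows whose agent_id matches an id in agents. Walk through each ticket:
  - ticket 1 (Null pointer): agent_id=1 -> matches Dave
  - ticket 2 (Race condition): agent_id=1 -> matches Dave
  - ticket 3 (Export error): agent_id=3 -> matches Frank
  - ticket 4 (Timeout error): agent_id=2 -> matches Julia
  - ticket 5 (Off by one): agent_id=NULL, no match -> dropped
  - ticket 6 (Slow page load): agent_id=4 -> matches Eli
  - ticket 7 (Crash on save): agent_id=4 -> matches Eli
  - ticket 8 (Wrong total): agent_id=NULL, no match -> dropped
So 2 of 8 rows are dropped.

SQL:
SELECT a.title, b.name AS agent
FROM tickets a
INNER JOIN agents b ON a.agent_id = b.id

Result:
title          | agent
---------------+------
Null pointer   | Dave 
Race condition | Dave 
Export error   | Frank
Timeout error  | Julia
Slow page load | Eli  
Crash on save  | Eli  


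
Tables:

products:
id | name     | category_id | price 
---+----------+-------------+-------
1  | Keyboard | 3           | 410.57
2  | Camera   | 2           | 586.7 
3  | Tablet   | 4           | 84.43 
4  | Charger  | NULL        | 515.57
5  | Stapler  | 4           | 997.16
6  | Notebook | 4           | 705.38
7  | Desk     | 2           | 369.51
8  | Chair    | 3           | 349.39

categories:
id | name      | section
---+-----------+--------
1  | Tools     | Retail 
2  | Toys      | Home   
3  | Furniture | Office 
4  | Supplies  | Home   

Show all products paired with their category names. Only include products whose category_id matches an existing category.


INNER JOIN keeps only products rows whose category_id matches an id in categories. Walk through each product:
  - product 1 (Keyboard): category_id=3 -> matches Furniture
  - product 2 (Camera): category_id=2 -> matches Toys
  - product 3 (Tablet): category_id=4 -> matches Supplies
  - product 4 (Charger): category_id=NULL, no match -> dropped
  - product 5 (Stapler): category_id=4 -> matches Supplies
  - product 6 (Notebook): category_id=4 -> matches Supplies
  - product 7 (Desk): category_id=2 -> matches Toys
  - product 8 (Chair): category_id=3 -> matches Furniture
So 1 of 8 rows is dropped.

SQL:
SELECT a.name, b.name AS category
FROM products a
INNER JOIN categories b ON a.category_id = b.id

Result:
name     | category 
---------+----------
Keyboard | Furniture
Camera   | Toys     
Tablet   | Supplies 
Stapler  | Supplies 
Notebook | Supplies 
Desk     | Toys     
Chair    | Furniture


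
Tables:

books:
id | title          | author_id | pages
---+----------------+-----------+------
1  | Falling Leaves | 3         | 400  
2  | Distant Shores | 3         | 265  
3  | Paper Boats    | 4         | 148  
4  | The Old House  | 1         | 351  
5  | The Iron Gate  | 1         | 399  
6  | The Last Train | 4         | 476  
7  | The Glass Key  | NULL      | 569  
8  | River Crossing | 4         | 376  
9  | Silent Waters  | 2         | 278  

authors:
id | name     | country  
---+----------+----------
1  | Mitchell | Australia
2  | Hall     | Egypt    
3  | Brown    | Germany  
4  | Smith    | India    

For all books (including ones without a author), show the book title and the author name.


LEFT JOIN keeps every row from books (the left table); where author_id has no match in authors, the author columns become NULL. Walk through each book:
  - book 1 (Falling Leaves): author_id=3 -> matches Brown
  - book 2 (Distant Shores): author_id=3 -> matches Brown
  - book 3 (Paper Boats): author_id=4 -> matches Smith
  - book 4 (The Old House): author_id=1 -> matches Mitchell
  - book 5 (The Iron Gate): author_id=1 -> matches Mitchell
  - book 6 (The Last Train): author_id=4 -> matches Smith
  - book 7 (The Glass Key): author_id=NULL, no match -> kept with NULL
  - book 8 (River Crossing): author_id=4 -> matches Smith
  - book 9 (Silent Waters): author_id=2 -> matches Hall
All 9 rows appear; 1 has NULL author.

SQL:
SELECT a.title, b.name AS author
FROM books a
LEFT JOIN authors b ON a.author_id = b.id

Result:
title          | author  
---------------+---------
Falling Leaves | Brown   
Distant Shores | Brown   
Paper Boats    | Smith   
The Old House  | Mitchell
The Iron Gate  | Mitchell
The Last Train | Smith   
The Glass Key  | NULL    
River Crossing | Smith   
Silent Waters  | Hall    
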